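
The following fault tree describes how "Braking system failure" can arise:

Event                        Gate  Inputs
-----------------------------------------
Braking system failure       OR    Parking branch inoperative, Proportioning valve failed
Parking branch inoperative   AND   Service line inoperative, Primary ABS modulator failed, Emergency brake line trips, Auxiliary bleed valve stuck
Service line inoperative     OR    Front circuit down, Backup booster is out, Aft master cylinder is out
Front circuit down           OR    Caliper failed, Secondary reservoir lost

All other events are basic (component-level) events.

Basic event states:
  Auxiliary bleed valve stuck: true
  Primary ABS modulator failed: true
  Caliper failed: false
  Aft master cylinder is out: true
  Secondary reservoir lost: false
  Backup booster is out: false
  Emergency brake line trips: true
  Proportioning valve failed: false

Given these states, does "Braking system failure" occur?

Yes

Front circuit down [OR]: Caliper failed=not, Secondary reservoir lost=not → no input occurs → does not occur.
Service line inoperative [OR]: Front circuit down=not, Backup booster is out=not, Aft master cylinder is out=occurs → at least one input occurs → occurs.
Parking branch inoperative [AND]: Service line inoperative=occurs, Primary ABS modulator failed=occurs, Emergency brake line trips=occurs, Auxiliary bleed valve stuck=occurs → all inputs occur → occurs.
Braking system failure [OR]: Parking branch inoperative=occurs, Proportioning valve failed=not → at least one input occurs → occurs.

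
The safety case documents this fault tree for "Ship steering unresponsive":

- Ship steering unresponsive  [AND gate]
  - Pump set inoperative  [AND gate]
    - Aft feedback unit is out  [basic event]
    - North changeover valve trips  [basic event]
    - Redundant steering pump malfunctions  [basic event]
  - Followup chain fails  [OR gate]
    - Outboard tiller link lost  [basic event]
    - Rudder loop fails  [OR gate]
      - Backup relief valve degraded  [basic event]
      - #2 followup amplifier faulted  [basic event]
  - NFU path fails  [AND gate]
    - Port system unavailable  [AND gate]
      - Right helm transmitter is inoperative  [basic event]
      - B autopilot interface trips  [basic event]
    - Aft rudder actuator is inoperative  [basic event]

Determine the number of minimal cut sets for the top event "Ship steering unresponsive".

3

Pump set inoperative [AND]: one cut set from each child combined → 1 × 1 × 1 = 1 cut set(s).
Rudder loop fails [OR]: union of children's cut sets → 2 cut set(s).
Followup chain fails [OR]: union of children's cut sets → 3 cut set(s).
Port system unavailable [AND]: one cut set from each child combined → 1 × 1 = 1 cut set(s).
NFU path fails [AND]: one cut set from each child combined → 1 × 1 = 1 cut set(s).
Ship steering unresponsive [AND]: one cut set from each child combined → 1 × 3 × 1 = 3 cut set(s).
Minimal cut sets: {Aft feedback unit is out, Aft rudder actuator is inoperative, B autopilot interface trips, North changeover valve trips, Outboard tiller link lost, Redundant steering pump malfunctions, Right helm transmitter is inoperative}; {Aft feedback unit is out, Aft rudder actuator is inoperative, B autopilot interface trips, Backup relief valve degraded, North changeover valve trips, Redundant steering pump malfunctions, Right helm transmitter is inoperative}; {#2 followup amplifier faulted, Aft feedback unit is out, Aft rudder actuator is inoperative, B autopilot interface trips, North changeover valve trips, Redundant steering pump malfunctions, Right helm transmitter is inoperative}.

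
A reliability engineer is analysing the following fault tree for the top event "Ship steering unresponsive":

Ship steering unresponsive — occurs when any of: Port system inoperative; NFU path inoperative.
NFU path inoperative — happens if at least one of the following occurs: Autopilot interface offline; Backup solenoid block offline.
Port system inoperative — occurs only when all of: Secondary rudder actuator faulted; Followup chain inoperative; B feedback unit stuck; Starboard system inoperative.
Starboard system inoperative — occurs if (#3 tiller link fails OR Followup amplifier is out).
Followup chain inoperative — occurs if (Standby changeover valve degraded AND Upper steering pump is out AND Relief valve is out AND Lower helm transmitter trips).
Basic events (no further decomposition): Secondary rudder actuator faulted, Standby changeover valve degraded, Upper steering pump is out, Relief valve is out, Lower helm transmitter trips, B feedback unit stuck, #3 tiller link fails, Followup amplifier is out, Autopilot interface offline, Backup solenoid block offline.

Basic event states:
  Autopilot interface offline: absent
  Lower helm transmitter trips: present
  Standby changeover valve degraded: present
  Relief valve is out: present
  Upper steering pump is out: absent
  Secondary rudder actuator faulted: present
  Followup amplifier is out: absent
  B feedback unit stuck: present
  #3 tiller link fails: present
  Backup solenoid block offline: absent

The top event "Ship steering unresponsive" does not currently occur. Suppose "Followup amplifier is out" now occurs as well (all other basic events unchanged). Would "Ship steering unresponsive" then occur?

No

Counterfactual: set "Followup amplifier is out" to occurred.
Followup chain inoperative [AND]: Standby changeover valve degraded=occurs, Upper steering pump is out=not, Relief valve is out=occurs, Lower helm transmitter trips=occurs → not all inputs occur → does not occur.
Starboard system inoperative [OR]: #3 tiller link fails=occurs, Followup amplifier is out=occurs → at least one input occurs → occurs.
Port system inoperative [AND]: Secondary rudder actuator faulted=occurs, Followup chain inoperative=not, B feedback unit stuck=occurs, Starboard system inoperative=occurs → not all inputs occur → does not occur.
NFU path inoperative [OR]: Autopilot interface offline=not, Backup solenoid block offline=not → no input occurs → does not occur.
Ship steering unresponsive [OR]: Port system inoperative=not, NFU path inoperative=not → no input occurs → does not occur.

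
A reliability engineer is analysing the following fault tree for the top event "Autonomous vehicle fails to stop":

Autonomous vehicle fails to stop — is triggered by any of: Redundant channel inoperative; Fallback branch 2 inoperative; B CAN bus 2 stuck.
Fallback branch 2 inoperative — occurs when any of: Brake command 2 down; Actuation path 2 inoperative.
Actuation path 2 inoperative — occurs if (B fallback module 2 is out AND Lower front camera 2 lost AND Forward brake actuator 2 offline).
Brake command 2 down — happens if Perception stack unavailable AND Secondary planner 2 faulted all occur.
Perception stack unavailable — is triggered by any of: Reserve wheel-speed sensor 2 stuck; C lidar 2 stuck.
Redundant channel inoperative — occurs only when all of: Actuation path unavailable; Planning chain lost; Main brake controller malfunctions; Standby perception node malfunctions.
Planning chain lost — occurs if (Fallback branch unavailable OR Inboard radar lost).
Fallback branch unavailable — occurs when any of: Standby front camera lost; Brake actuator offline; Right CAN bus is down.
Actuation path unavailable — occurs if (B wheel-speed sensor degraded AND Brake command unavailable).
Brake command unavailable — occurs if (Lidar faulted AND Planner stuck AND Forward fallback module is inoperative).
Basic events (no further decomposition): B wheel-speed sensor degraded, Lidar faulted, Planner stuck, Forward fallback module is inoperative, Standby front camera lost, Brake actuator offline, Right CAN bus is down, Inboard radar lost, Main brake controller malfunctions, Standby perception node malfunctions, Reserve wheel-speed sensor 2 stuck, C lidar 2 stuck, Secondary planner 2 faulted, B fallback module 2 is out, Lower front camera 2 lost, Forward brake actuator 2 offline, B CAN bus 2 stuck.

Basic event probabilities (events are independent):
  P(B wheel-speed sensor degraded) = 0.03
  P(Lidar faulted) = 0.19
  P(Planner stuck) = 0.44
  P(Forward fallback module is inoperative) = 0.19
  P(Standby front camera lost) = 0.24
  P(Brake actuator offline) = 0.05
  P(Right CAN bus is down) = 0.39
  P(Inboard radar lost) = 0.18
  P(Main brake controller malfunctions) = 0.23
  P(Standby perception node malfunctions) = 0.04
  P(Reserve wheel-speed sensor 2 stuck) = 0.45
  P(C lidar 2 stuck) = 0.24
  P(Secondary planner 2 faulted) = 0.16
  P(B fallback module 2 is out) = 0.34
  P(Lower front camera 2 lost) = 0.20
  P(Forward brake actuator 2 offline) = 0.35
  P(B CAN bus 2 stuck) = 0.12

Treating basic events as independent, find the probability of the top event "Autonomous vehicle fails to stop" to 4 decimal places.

P(Brake command unavailable) [AND] = 0.19 × 0.44 × 0.19 = 0.015884
P(Actuation path unavailable) [AND] = 0.03 × 0.015884 = 0.000477
P(Fallback branch unavailable) [OR] = 1 − (1−0.24) × (1−0.05) × (1−0.39) = 0.559580
P(Planning chain lost) [OR] = 1 − (1−0.559580) × (1−0.18) = 0.638856
P(Redundant channel inoperative) [AND] = 0.000477 × 0.638856 × 0.23 × 0.04 = 0.000003
P(Perception stack unavailable) [OR] = 1 − (1−0.45) × (1−0.24) = 0.582000
P(Brake command 2 down) [AND] = 0.582000 × 0.16 = 0.093120
P(Actuation path 2 inoperative) [AND] = 0.34 × 0.20 × 0.35 = 0.023800
P(Fallback branch 2 inoperative) [OR] = 1 − (1−0.093120) × (1−0.023800) = 0.114704
P(Autonomous vehicle fails to stop) [OR] = 1 − (1−0.000003) × (1−0.114704) × (1−0.12) = 0.220942
Rounded to 4 decimal places: P(Autonomous vehicle fails to stop) ≈ 0.2209.

0.2209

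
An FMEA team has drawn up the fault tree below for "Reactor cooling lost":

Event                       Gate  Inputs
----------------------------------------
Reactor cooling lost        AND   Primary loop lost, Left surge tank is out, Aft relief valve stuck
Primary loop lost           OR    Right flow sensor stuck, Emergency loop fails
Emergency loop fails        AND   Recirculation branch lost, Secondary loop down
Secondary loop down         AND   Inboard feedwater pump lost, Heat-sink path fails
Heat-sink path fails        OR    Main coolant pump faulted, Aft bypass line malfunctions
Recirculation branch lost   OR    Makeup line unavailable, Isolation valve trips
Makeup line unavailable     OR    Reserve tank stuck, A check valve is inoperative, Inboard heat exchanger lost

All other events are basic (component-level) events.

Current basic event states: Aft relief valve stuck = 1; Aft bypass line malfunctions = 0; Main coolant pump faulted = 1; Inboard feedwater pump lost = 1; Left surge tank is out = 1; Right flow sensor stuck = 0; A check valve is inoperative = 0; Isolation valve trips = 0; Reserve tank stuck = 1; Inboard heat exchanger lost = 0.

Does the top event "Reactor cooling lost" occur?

Makeup line unavailable [OR]: Reserve tank stuck=occurs, A check valve is inoperative=not, Inboard heat exchanger lost=not → at least one input occurs → occurs.
Recirculation branch lost [OR]: Makeup line unavailable=occurs, Isolation valve trips=not → at least one input occurs → occurs.
Heat-sink path fails [OR]: Main coolant pump faulted=occurs, Aft bypass line malfunctions=not → at least one input occurs → occurs.
Secondary loop down [AND]: Inboard feedwater pump lost=occurs, Heat-sink path fails=occurs → all inputs occur → occurs.
Emergency loop fails [AND]: Recirculation branch lost=occurs, Secondary loop down=occurs → all inputs occur → occurs.
Primary loop lost [OR]: Right flow sensor stuck=not, Emergency loop fails=occurs → at least one input occurs → occurs.
Reactor cooling lost [AND]: Primary loop lost=occurs, Left surge tank is out=occurs, Aft relief valve stuck=occurs → all inputs occur → occurs.

Yes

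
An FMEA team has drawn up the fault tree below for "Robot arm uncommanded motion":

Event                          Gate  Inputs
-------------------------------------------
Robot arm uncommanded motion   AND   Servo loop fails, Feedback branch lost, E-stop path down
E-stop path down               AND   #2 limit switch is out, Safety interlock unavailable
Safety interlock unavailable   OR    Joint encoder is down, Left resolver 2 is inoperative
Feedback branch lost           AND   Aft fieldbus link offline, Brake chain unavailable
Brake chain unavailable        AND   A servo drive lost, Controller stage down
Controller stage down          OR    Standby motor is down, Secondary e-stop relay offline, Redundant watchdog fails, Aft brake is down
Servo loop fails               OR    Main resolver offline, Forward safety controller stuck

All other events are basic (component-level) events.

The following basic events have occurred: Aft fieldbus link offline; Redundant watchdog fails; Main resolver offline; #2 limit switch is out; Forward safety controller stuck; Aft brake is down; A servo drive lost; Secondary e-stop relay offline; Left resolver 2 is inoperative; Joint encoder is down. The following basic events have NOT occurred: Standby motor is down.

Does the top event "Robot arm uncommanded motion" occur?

Yes

Servo loop fails [OR]: Main resolver offline=occurs, Forward safety controller stuck=occurs → at least one input occurs → occurs.
Controller stage down [OR]: Standby motor is down=not, Secondary e-stop relay offline=occurs, Redundant watchdog fails=occurs, Aft brake is down=occurs → at least one input occurs → occurs.
Brake chain unavailable [AND]: A servo drive lost=occurs, Controller stage down=occurs → all inputs occur → occurs.
Feedback branch lost [AND]: Aft fieldbus link offline=occurs, Brake chain unavailable=occurs → all inputs occur → occurs.
Safety interlock unavailable [OR]: Joint encoder is down=occurs, Left resolver 2 is inoperative=occurs → at least one input occurs → occurs.
E-stop path down [AND]: #2 limit switch is out=occurs, Safety interlock unavailable=occurs → all inputs occur → occurs.
Robot arm uncommanded motion [AND]: Servo loop fails=occurs, Feedback branch lost=occurs, E-stop path down=occurs → all inputs occur → occurs.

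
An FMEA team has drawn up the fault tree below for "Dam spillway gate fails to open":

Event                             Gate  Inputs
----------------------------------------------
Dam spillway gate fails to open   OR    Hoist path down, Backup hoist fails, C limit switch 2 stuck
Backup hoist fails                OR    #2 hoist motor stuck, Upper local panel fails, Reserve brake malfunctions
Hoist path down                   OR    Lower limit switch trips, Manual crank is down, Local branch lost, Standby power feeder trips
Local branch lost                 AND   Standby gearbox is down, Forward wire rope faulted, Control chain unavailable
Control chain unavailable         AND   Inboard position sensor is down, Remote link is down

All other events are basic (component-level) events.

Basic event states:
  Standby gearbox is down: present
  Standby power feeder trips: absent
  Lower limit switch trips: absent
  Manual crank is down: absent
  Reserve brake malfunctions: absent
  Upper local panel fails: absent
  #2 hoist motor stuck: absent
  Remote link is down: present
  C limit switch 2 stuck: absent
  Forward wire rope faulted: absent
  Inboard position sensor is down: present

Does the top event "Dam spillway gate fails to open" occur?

No

Control chain unavailable [AND]: Inboard position sensor is down=occurs, Remote link is down=occurs → all inputs occur → occurs.
Local branch lost [AND]: Standby gearbox is down=occurs, Forward wire rope faulted=not, Control chain unavailable=occurs → not all inputs occur → does not occur.
Hoist path down [OR]: Lower limit switch trips=not, Manual crank is down=not, Local branch lost=not, Standby power feeder trips=not → no input occurs → does not occur.
Backup hoist fails [OR]: #2 hoist motor stuck=not, Upper local panel fails=not, Reserve brake malfunctions=not → no input occurs → does not occur.
Dam spillway gate fails to open [OR]: Hoist path down=not, Backup hoist fails=not, C limit switch 2 stuck=not → no input occurs → does not occur.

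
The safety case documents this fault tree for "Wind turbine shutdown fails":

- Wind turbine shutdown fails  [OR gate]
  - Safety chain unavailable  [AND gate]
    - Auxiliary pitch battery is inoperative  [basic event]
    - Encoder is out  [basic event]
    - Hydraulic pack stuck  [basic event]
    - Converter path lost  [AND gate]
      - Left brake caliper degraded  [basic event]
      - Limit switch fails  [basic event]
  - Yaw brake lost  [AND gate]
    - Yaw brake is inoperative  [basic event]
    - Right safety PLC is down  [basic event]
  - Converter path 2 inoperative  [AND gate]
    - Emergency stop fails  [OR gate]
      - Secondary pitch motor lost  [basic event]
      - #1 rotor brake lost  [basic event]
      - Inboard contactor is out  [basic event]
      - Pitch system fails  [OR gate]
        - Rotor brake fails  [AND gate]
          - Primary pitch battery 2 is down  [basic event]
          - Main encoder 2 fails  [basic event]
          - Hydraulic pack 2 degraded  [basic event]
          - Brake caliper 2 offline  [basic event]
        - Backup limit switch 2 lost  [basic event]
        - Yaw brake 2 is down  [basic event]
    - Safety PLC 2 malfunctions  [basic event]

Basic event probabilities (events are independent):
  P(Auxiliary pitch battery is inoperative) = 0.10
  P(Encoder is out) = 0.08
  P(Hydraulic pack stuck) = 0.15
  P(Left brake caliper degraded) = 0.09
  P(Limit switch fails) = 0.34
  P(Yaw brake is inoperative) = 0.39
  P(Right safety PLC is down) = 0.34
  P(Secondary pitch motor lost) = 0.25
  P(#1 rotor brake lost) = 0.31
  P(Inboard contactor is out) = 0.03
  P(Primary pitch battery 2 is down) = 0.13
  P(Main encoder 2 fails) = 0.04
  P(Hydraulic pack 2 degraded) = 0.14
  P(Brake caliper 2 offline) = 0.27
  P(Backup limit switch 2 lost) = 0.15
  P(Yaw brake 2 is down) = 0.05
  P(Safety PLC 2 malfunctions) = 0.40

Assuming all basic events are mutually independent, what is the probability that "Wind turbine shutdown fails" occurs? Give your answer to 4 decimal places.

0.3390

P(Converter path lost) [AND] = 0.09 × 0.34 = 0.030600
P(Safety chain unavailable) [AND] = 0.10 × 0.08 × 0.15 × 0.030600 = 0.000037
P(Yaw brake lost) [AND] = 0.39 × 0.34 = 0.132600
P(Rotor brake fails) [AND] = 0.13 × 0.04 × 0.14 × 0.27 = 0.000197
P(Pitch system fails) [OR] = 1 − (1−0.000197) × (1−0.15) × (1−0.05) = 0.192659
P(Emergency stop fails) [OR] = 1 − (1−0.25) × (1−0.31) × (1−0.03) × (1−0.192659) = 0.594735
P(Converter path 2 inoperative) [AND] = 0.594735 × 0.40 = 0.237894
P(Wind turbine shutdown fails) [OR] = 1 − (1−0.000037) × (1−0.132600) × (1−0.237894) = 0.338974
Rounded to 4 decimal places: P(Wind turbine shutdown fails) ≈ 0.3390.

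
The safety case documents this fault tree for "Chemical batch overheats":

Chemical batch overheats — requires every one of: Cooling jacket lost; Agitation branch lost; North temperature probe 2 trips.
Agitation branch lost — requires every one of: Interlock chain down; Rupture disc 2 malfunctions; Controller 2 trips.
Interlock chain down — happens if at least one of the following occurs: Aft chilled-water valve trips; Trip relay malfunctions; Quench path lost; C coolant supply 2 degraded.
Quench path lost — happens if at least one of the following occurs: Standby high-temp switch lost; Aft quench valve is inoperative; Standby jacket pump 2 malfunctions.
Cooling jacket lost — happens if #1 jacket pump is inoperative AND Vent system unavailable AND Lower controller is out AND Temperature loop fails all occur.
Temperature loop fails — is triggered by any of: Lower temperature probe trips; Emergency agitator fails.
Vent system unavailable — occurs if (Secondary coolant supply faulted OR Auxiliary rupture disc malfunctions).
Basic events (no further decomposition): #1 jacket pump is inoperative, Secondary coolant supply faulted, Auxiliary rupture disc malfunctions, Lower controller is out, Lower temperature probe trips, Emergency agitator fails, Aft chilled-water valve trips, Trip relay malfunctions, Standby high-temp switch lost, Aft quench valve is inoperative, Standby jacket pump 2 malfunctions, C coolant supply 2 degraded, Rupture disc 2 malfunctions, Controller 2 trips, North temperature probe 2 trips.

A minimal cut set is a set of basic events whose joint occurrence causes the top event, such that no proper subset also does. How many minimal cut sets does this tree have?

Vent system unavailable [OR]: union of children's cut sets → 2 cut set(s).
Temperature loop fails [OR]: union of children's cut sets → 2 cut set(s).
Cooling jacket lost [AND]: one cut set from each child combined → 1 × 2 × 1 × 2 = 4 cut set(s).
Quench path lost [OR]: union of children's cut sets → 3 cut set(s).
Interlock chain down [OR]: union of children's cut sets → 6 cut set(s).
Agitation branch lost [AND]: one cut set from each child combined → 6 × 1 × 1 = 6 cut set(s).
Chemical batch overheats [AND]: one cut set from each child combined → 4 × 6 × 1 = 24 cut set(s).

24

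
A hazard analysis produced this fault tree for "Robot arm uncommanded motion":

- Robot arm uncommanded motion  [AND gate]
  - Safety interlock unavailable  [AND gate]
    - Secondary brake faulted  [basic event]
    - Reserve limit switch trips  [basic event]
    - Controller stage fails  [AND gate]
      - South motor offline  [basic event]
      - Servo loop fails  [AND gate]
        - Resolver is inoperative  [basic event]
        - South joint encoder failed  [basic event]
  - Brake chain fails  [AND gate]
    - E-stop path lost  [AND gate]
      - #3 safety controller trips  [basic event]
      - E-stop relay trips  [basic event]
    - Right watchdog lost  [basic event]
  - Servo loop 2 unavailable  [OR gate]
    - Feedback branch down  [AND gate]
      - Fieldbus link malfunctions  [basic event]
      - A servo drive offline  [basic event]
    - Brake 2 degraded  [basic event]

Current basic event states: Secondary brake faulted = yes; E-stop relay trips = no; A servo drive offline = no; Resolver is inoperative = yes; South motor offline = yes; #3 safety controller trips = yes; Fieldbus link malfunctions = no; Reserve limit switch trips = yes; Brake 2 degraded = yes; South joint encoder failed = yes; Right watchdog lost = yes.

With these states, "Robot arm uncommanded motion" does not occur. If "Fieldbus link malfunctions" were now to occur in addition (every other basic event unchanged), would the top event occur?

Counterfactual: set "Fieldbus link malfunctions" to occurred.
Servo loop fails [AND]: Resolver is inoperative=occurs, South joint encoder failed=occurs → all inputs occur → occurs.
Controller stage fails [AND]: South motor offline=occurs, Servo loop fails=occurs → all inputs occur → occurs.
Safety interlock unavailable [AND]: Secondary brake faulted=occurs, Reserve limit switch trips=occurs, Controller stage fails=occurs → all inputs occur → occurs.
E-stop path lost [AND]: #3 safety controller trips=occurs, E-stop relay trips=not → not all inputs occur → does not occur.
Brake chain fails [AND]: E-stop path lost=not, Right watchdog lost=occurs → not all inputs occur → does not occur.
Feedback branch down [AND]: Fieldbus link malfunctions=occurs, A servo drive offline=not → not all inputs occur → does not occur.
Servo loop 2 unavailable [OR]: Feedback branch down=not, Brake 2 degraded=occurs → at least one input occurs → occurs.
Robot arm uncommanded motion [AND]: Safety interlock unavailable=occurs, Brake chain fails=not, Servo loop 2 unavailable=occurs → not all inputs occur → does not occur.

No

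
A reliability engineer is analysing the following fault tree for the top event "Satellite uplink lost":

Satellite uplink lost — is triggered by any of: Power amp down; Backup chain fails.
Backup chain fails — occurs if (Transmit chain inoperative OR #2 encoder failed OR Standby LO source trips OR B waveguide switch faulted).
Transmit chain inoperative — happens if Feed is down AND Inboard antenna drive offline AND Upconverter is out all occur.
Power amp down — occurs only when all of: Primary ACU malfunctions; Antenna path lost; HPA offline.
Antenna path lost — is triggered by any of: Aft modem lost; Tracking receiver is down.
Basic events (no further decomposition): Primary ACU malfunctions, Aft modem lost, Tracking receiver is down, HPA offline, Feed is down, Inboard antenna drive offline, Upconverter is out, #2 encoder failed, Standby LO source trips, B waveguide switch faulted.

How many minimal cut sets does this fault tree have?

6

Antenna path lost [OR]: union of children's cut sets → 2 cut set(s).
Power amp down [AND]: one cut set from each child combined → 1 × 2 × 1 = 2 cut set(s).
Transmit chain inoperative [AND]: one cut set from each child combined → 1 × 1 × 1 = 1 cut set(s).
Backup chain fails [OR]: union of children's cut sets → 4 cut set(s).
Satellite uplink lost [OR]: union of children's cut sets → 6 cut set(s).
Minimal cut sets: {Aft modem lost, HPA offline, Primary ACU malfunctions}; {HPA offline, Primary ACU malfunctions, Tracking receiver is down}; {Feed is down, Inboard antenna drive offline, Upconverter is out}; {#2 encoder failed}; {Standby LO source trips}; {B waveguide switch faulted}.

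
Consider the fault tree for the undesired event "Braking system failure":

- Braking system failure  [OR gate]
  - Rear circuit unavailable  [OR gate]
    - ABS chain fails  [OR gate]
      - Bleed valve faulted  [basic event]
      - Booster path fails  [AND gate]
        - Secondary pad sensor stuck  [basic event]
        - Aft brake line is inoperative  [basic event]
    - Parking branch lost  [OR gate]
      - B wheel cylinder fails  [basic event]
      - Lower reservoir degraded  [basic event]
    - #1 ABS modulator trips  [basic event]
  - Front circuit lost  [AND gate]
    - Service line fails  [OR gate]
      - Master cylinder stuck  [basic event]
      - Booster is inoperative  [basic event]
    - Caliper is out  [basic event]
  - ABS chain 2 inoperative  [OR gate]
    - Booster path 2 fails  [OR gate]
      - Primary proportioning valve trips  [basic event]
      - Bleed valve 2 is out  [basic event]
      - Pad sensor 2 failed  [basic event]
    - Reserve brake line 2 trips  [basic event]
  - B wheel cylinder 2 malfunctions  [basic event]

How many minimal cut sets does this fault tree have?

12

Booster path fails [AND]: one cut set from each child combined → 1 × 1 = 1 cut set(s).
ABS chain fails [OR]: union of children's cut sets → 2 cut set(s).
Parking branch lost [OR]: union of children's cut sets → 2 cut set(s).
Rear circuit unavailable [OR]: union of children's cut sets → 5 cut set(s).
Service line fails [OR]: union of children's cut sets → 2 cut set(s).
Front circuit lost [AND]: one cut set from each child combined → 2 × 1 = 2 cut set(s).
Booster path 2 fails [OR]: union of children's cut sets → 3 cut set(s).
ABS chain 2 inoperative [OR]: union of children's cut sets → 4 cut set(s).
Braking system failure [OR]: union of children's cut sets → 12 cut set(s).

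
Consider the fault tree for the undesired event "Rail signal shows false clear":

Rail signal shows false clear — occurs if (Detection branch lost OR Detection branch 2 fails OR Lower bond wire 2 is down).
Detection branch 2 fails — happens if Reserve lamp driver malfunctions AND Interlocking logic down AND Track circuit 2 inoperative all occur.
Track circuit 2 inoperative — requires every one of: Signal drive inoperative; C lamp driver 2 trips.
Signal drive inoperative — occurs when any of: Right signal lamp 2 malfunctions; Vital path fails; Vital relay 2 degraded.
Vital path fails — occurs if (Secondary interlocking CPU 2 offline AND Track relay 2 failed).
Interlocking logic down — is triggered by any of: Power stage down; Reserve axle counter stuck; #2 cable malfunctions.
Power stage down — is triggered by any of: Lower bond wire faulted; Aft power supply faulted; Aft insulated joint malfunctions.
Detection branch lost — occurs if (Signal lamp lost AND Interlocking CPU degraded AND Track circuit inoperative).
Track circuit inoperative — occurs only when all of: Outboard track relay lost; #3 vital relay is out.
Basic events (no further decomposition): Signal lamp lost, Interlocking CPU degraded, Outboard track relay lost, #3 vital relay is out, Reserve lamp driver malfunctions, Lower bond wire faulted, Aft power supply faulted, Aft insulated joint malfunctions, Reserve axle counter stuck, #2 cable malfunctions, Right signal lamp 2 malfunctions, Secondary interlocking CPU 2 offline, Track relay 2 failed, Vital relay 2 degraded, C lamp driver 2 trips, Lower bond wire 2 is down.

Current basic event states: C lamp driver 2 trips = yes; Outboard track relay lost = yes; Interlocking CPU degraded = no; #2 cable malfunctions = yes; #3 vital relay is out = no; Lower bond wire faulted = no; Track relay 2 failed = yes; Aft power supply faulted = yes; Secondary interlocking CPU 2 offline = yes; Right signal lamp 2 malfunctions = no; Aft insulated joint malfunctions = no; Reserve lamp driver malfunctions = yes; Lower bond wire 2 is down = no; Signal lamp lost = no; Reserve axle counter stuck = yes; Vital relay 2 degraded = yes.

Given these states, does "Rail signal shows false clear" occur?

Track circuit inoperative [AND]: Outboard track relay lost=occurs, #3 vital relay is out=not → not all inputs occur → does not occur.
Detection branch lost [AND]: Signal lamp lost=not, Interlocking CPU degraded=not, Track circuit inoperative=not → not all inputs occur → does not occur.
Power stage down [OR]: Lower bond wire faulted=not, Aft power supply faulted=occurs, Aft insulated joint malfunctions=not → at least one input occurs → occurs.
Interlocking logic down [OR]: Power stage down=occurs, Reserve axle counter stuck=occurs, #2 cable malfunctions=occurs → at least one input occurs → occurs.
Vital path fails [AND]: Secondary interlocking CPU 2 offline=occurs, Track relay 2 failed=occurs → all inputs occur → occurs.
Signal drive inoperative [OR]: Right signal lamp 2 malfunctions=not, Vital path fails=occurs, Vital relay 2 degraded=occurs → at least one input occurs → occurs.
Track circuit 2 inoperative [AND]: Signal drive inoperative=occurs, C lamp driver 2 trips=occurs → all inputs occur → occurs.
Detection branch 2 fails [AND]: Reserve lamp driver malfunctions=occurs, Interlocking logic down=occurs, Track circuit 2 inoperative=occurs → all inputs occur → occurs.
Rail signal shows false clear [OR]: Detection branch lost=not, Detection branch 2 fails=occurs, Lower bond wire 2 is down=not → at least one input occurs → occurs.

Yes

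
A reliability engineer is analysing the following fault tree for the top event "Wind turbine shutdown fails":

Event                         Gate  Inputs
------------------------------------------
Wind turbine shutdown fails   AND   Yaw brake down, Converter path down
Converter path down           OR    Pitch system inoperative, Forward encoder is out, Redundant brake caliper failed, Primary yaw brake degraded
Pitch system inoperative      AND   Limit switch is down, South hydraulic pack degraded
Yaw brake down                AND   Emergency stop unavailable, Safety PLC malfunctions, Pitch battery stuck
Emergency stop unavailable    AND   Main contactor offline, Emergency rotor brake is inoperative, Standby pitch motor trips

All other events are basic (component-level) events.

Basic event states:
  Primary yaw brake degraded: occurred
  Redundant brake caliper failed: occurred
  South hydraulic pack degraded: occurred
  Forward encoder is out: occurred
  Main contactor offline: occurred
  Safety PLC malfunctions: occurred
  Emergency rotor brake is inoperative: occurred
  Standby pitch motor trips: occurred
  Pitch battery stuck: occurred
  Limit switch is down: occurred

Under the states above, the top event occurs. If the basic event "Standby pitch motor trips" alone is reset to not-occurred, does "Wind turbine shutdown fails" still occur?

No

Counterfactual: set "Standby pitch motor trips" to not occurred.
Emergency stop unavailable [AND]: Main contactor offline=occurs, Emergency rotor brake is inoperative=occurs, Standby pitch motor trips=not → not all inputs occur → does not occur.
Yaw brake down [AND]: Emergency stop unavailable=not, Safety PLC malfunctions=occurs, Pitch battery stuck=occurs → not all inputs occur → does not occur.
Pitch system inoperative [AND]: Limit switch is down=occurs, South hydraulic pack degraded=occurs → all inputs occur → occurs.
Converter path down [OR]: Pitch system inoperative=occurs, Forward encoder is out=occurs, Redundant brake caliper failed=occurs, Primary yaw brake degraded=occurs → at least one input occurs → occurs.
Wind turbine shutdown fails [AND]: Yaw brake down=not, Converter path down=occurs → not all inputs occur → does not occur.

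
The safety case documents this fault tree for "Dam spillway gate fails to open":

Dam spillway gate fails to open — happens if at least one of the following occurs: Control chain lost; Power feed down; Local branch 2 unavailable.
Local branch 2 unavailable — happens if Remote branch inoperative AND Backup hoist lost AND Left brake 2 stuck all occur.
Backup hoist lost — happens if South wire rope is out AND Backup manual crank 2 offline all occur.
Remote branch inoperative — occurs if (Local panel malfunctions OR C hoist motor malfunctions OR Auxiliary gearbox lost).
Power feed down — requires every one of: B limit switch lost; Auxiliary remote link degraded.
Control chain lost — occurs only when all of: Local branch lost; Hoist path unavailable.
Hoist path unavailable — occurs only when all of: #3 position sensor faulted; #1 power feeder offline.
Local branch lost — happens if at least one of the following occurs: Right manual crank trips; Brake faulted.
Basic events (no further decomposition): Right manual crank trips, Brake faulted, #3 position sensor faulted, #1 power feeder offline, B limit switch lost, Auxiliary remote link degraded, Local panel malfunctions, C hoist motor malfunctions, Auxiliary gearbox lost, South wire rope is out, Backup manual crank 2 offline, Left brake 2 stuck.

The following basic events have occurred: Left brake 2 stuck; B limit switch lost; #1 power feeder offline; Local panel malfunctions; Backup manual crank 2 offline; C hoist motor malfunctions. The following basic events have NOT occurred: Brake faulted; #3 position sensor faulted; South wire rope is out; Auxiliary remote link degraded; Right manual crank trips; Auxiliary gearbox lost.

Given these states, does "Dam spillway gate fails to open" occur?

Local branch lost [OR]: Right manual crank trips=not, Brake faulted=not → no input occurs → does not occur.
Hoist path unavailable [AND]: #3 position sensor faulted=not, #1 power feeder offline=occurs → not all inputs occur → does not occur.
Control chain lost [AND]: Local branch lost=not, Hoist path unavailable=not → not all inputs occur → does not occur.
Power feed down [AND]: B limit switch lost=occurs, Auxiliary remote link degraded=not → not all inputs occur → does not occur.
Remote branch inoperative [OR]: Local panel malfunctions=occurs, C hoist motor malfunctions=occurs, Auxiliary gearbox lost=not → at least one input occurs → occurs.
Backup hoist lost [AND]: South wire rope is out=not, Backup manual crank 2 offline=occurs → not all inputs occur → does not occur.
Local branch 2 unavailable [AND]: Remote branch inoperative=occurs, Backup hoist lost=not, Left brake 2 stuck=occurs → not all inputs occur → does not occur.
Dam spillway gate fails to open [OR]: Control chain lost=not, Power feed down=not, Local branch 2 unavailable=not → no input occurs → does not occur.

No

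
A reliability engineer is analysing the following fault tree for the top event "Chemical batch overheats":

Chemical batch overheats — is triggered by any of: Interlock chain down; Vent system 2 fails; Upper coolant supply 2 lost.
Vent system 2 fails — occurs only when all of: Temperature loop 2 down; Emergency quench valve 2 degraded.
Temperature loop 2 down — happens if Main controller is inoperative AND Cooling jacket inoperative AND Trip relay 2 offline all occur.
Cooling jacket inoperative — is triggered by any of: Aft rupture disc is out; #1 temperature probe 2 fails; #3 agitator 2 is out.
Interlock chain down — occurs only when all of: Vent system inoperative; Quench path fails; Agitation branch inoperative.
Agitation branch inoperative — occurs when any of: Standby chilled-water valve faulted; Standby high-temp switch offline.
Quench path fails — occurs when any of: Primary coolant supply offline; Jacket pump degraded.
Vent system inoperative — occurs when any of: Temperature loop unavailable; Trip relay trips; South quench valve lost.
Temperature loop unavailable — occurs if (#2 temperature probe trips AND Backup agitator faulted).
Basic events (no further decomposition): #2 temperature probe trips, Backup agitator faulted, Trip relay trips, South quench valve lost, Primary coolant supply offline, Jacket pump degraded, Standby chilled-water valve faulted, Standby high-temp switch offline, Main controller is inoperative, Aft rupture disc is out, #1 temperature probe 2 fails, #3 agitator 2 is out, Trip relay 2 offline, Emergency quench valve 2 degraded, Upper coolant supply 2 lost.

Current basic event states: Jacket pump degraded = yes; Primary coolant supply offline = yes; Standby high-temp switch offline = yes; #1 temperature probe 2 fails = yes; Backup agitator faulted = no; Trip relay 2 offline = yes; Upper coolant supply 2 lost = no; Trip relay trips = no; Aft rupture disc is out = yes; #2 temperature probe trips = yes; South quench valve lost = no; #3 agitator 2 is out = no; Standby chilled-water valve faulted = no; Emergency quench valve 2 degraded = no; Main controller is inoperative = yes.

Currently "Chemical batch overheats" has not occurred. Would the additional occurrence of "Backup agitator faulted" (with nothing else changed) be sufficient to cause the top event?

Counterfactual: set "Backup agitator faulted" to occurred.
Temperature loop unavailable [AND]: #2 temperature probe trips=occurs, Backup agitator faulted=occurs → all inputs occur → occurs.
Vent system inoperative [OR]: Temperature loop unavailable=occurs, Trip relay trips=not, South quench valve lost=not → at least one input occurs → occurs.
Quench path fails [OR]: Primary coolant supply offline=occurs, Jacket pump degraded=occurs → at least one input occurs → occurs.
Agitation branch inoperative [OR]: Standby chilled-water valve faulted=not, Standby high-temp switch offline=occurs → at least one input occurs → occurs.
Interlock chain down [AND]: Vent system inoperative=occurs, Quench path fails=occurs, Agitation branch inoperative=occurs → all inputs occur → occurs.
Cooling jacket inoperative [OR]: Aft rupture disc is out=occurs, #1 temperature probe 2 fails=occurs, #3 agitator 2 is out=not → at least one input occurs → occurs.
Temperature loop 2 down [AND]: Main controller is inoperative=occurs, Cooling jacket inoperative=occurs, Trip relay 2 offline=occurs → all inputs occur → occurs.
Vent system 2 fails [AND]: Temperature loop 2 down=occurs, Emergency quench valve 2 degraded=not → not all inputs occur → does not occur.
Chemical batch overheats [OR]: Interlock chain down=occurs, Vent system 2 fails=not, Upper coolant supply 2 lost=not → at least one input occurs → occurs.

Yes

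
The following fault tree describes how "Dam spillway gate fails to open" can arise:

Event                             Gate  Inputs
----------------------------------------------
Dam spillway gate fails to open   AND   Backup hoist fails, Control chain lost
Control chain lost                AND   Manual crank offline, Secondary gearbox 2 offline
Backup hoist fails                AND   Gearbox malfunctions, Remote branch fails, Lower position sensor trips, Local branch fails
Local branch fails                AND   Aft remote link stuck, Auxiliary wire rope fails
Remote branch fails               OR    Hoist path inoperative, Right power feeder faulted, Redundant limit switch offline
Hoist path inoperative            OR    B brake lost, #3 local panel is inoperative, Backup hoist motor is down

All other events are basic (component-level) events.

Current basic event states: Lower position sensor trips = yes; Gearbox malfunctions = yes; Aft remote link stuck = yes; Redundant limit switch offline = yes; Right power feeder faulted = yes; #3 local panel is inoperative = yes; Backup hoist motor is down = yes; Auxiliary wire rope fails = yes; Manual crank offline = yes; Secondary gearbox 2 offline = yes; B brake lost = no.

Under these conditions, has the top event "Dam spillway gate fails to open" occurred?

Hoist path inoperative [OR]: B brake lost=not, #3 local panel is inoperative=occurs, Backup hoist motor is down=occurs → at least one input occurs → occurs.
Remote branch fails [OR]: Hoist path inoperative=occurs, Right power feeder faulted=occurs, Redundant limit switch offline=occurs → at least one input occurs → occurs.
Local branch fails [AND]: Aft remote link stuck=occurs, Auxiliary wire rope fails=occurs → all inputs occur → occurs.
Backup hoist fails [AND]: Gearbox malfunctions=occurs, Remote branch fails=occurs, Lower position sensor trips=occurs, Local branch fails=occurs → all inputs occur → occurs.
Control chain lost [AND]: Manual crank offline=occurs, Secondary gearbox 2 offline=occurs → all inputs occur → occurs.
Dam spillway gate fails to open [AND]: Backup hoist fails=occurs, Control chain lost=occurs → all inputs occur → occurs.

Yes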